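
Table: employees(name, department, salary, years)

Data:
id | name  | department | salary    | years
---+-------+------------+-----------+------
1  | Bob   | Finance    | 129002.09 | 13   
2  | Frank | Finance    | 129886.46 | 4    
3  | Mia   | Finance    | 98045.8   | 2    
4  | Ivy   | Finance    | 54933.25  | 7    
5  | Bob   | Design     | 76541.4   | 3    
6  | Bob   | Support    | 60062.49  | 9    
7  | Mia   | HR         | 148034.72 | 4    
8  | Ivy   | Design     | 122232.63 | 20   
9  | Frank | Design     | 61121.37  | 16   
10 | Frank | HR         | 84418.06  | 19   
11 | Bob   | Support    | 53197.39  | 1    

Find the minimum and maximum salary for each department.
SELECT department, MIN(salary), MAX(salary)
FROM employees
GROUP BY department

Result:
  Design: min=61121.37, max=122232.63
  Finance: min=54933.25, max=129886.46
  HR: min=84418.06, max=148034.72
  Support: min=53197.39, max=60062.49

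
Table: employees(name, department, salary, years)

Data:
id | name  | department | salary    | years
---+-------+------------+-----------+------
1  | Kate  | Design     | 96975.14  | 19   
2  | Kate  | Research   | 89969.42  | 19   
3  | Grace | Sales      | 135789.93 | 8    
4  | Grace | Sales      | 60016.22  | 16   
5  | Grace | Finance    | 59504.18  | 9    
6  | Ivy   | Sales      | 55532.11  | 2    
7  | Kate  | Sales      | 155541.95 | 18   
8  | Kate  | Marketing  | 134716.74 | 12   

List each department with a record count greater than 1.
SELECT department, COUNT(*) as cnt
FROM employees
GROUP BY department
HAVING COUNT(*) > 1

Result:
  Sales: 4

Note: HAVING filters groups after aggregation, WHERE filters rows before.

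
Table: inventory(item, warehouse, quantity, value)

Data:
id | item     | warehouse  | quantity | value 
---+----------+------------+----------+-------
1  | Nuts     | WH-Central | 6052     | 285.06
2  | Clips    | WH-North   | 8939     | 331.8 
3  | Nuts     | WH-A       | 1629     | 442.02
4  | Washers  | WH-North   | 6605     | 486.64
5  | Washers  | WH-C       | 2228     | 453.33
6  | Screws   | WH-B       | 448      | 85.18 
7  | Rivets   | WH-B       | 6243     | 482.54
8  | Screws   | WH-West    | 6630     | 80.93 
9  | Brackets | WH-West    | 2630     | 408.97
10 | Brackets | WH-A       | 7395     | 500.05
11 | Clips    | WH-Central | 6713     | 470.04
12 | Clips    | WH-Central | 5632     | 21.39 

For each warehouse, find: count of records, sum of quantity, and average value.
SELECT warehouse,
       COUNT(*) as cnt,
       SUM(quantity) as total_quantity,
       AVG(value) as avg_value
FROM inventory
GROUP BY warehouse

Result:
  WH-A: 2 records, 9024 total quantity, 471.04 avg value
  WH-B: 2 records, 6691 total quantity, 283.86 avg value
  WH-C: 1 records, 2228 total quantity, 453.33 avg value
  WH-Central: 3 records, 18397 total quantity, 258.83 avg value
  WH-North: 2 records, 15544 total quantity, 409.22 avg value
  WH-West: 2 records, 9260 total quantity, 244.95 avg value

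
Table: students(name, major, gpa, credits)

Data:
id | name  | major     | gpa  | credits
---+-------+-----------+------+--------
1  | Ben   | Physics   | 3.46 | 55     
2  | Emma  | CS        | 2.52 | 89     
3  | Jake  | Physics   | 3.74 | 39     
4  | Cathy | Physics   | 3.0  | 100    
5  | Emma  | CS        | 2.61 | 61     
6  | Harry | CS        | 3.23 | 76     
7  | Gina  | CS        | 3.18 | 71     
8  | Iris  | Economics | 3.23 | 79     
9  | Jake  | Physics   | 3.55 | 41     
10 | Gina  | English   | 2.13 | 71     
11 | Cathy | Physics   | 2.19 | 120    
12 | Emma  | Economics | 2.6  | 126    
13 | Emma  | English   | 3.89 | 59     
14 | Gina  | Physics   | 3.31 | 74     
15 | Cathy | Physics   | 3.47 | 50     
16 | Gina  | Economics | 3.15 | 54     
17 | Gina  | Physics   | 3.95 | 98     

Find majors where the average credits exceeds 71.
SELECT major, AVG(credits)
FROM students
GROUP BY major
HAVING AVG(credits) > 71

Result:
  CS: avg=74.25
  Economics: avg=86.33
  Physics: avg=72.13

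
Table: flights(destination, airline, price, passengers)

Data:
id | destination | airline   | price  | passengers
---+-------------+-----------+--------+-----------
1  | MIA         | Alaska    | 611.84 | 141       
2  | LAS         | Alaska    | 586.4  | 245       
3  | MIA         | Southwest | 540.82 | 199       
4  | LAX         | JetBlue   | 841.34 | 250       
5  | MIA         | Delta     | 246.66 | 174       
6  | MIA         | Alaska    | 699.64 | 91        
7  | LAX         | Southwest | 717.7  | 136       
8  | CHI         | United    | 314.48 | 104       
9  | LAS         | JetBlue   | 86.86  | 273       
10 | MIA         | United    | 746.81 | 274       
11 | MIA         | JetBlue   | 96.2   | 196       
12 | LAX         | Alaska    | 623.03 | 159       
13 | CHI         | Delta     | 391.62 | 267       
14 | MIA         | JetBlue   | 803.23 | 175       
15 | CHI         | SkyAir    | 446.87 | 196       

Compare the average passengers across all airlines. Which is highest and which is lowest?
SELECT airline, AVG(passengers)
FROM flights
GROUP BY airline
ORDER BY AVG(passengers)

All groups:
  Alaska: 159.00
  Southwest: 167.50
  United: 189.00
  SkyAir: 196.00
  Delta: 220.50
  JetBlue: 223.50

Highest: JetBlue (223.50)
Lowest: Alaska (159.00)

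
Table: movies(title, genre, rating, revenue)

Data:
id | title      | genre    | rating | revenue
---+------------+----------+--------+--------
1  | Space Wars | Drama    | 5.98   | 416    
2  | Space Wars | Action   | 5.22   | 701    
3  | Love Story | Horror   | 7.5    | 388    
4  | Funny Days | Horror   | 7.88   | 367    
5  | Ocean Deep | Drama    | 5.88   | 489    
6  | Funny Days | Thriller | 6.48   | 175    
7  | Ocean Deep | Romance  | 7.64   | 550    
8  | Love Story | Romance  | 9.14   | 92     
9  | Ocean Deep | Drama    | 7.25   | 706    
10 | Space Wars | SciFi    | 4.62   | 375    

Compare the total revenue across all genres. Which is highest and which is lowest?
SELECT genre, SUM(revenue)
FROM movies
GROUP BY genre
ORDER BY SUM(revenue)

All groups:
  Thriller: 175
  SciFi: 375
  Romance: 642
  Action: 701
  Horror: 755
  Drama: 1611

Highest: Drama (1611)
Lowest: Thriller (175)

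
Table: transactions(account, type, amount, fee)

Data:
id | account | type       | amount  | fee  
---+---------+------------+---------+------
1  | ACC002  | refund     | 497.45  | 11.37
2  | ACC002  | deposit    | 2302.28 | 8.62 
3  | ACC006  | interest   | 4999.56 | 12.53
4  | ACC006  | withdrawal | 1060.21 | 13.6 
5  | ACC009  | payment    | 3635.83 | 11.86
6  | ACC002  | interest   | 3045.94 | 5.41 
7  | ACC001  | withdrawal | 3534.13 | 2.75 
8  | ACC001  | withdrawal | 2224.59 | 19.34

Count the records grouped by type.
SELECT type, COUNT(*) as count
FROM transactions
GROUP BY type

Result:
  deposit: 1
  interest: 2
  payment: 1
  refund: 1
  withdrawal: 3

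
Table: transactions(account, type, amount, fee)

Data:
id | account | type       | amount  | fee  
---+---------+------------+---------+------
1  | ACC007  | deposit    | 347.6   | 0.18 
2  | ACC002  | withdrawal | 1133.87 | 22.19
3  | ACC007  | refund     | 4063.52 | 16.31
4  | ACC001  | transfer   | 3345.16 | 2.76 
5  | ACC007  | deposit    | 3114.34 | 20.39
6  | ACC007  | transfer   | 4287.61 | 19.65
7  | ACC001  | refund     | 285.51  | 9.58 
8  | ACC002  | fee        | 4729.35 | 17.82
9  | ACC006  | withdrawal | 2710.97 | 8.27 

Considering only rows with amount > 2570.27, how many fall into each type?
SELECT type, COUNT(*)
FROM transactions
WHERE amount > 2570.27
GROUP BY type

Note: WHERE filters rows before grouping.

Result:
  deposit: 1
  fee: 1
  refund: 1
  transfer: 2
  withdrawal: 1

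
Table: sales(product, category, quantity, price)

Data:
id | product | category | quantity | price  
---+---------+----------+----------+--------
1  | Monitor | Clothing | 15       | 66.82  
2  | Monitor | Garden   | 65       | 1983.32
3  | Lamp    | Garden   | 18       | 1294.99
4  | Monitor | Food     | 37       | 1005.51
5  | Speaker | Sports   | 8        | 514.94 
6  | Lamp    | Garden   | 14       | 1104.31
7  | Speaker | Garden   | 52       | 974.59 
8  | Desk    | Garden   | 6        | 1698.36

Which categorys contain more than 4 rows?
SELECT category, COUNT(*) as cnt
FROM sales
GROUP BY category
HAVING COUNT(*) > 4

Result:
  Garden: 5

Note: HAVING filters groups after aggregation, WHERE filters rows before.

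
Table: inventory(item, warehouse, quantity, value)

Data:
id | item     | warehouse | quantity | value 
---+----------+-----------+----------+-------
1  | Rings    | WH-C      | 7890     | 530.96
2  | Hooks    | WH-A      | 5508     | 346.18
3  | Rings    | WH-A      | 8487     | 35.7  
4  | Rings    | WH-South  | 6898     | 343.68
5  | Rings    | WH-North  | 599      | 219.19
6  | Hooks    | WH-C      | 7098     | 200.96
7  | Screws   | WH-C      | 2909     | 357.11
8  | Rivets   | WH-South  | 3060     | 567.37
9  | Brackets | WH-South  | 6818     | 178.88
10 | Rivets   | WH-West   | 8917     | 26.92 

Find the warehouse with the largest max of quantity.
SELECT warehouse, MAX(quantity) as val
FROM inventory
GROUP BY warehouse
ORDER BY val DESC
LIMIT 1

Result: WH-West with max(quantity) = 8917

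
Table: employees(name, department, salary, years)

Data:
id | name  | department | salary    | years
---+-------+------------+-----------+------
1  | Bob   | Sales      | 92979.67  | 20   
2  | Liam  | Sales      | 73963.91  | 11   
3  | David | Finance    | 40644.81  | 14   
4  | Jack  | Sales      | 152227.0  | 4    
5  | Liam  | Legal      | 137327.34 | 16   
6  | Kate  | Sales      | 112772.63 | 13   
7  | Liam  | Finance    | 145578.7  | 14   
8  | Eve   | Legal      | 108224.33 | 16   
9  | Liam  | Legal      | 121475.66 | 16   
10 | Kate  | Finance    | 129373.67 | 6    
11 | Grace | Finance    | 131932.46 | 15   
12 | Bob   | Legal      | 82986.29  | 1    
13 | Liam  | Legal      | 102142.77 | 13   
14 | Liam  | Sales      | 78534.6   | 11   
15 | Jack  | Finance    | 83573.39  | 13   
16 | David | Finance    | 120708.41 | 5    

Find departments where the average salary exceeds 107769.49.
SELECT department, AVG(salary)
FROM employees
GROUP BY department
HAVING AVG(salary) > 107769.49

Result:
  Finance: avg=108635.24
  Legal: avg=110431.28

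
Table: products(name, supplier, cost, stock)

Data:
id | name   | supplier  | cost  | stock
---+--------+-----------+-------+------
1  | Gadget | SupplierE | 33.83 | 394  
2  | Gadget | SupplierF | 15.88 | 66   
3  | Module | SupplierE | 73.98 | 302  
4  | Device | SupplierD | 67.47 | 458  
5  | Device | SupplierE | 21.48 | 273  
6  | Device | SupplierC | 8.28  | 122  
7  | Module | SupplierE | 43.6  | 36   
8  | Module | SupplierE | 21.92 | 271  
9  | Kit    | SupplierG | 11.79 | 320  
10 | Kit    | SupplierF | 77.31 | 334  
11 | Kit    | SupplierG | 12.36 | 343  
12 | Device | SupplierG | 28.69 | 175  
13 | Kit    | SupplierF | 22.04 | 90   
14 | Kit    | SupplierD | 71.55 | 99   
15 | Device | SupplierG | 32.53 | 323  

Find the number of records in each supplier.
SELECT supplier, COUNT(*) as count
FROM products
GROUP BY supplier

Result:
  SupplierC: 1
  SupplierD: 2
  SupplierE: 5
  SupplierF: 3
  SupplierG: 4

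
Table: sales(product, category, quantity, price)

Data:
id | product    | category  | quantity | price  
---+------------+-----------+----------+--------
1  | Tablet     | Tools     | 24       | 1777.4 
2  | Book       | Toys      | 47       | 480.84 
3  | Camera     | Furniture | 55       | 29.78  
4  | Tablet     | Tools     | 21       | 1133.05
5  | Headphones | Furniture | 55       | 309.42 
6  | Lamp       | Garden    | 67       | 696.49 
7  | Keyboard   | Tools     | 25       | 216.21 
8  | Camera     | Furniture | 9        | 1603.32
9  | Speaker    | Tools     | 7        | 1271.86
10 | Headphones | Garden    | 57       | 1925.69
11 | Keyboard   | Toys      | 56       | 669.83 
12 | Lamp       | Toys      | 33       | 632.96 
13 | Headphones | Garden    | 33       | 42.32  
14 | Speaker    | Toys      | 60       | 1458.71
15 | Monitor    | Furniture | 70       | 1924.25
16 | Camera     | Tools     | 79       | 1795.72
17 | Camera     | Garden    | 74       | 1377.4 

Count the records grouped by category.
SELECT category, COUNT(*) as count
FROM sales
GROUP BY category

Result:
  Furniture: 4
  Garden: 4
  Tools: 5
  Toys: 4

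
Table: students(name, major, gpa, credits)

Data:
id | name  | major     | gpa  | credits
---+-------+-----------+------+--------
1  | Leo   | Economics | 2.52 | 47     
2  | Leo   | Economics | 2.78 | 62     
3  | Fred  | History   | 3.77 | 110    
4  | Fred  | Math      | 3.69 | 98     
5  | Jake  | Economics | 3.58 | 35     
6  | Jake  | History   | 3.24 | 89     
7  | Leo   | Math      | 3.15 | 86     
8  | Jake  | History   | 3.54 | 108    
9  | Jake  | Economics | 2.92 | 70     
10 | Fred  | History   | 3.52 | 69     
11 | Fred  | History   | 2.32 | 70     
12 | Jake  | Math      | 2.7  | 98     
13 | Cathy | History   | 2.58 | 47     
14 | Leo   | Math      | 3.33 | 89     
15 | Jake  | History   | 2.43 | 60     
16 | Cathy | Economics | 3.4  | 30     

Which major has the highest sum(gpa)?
SELECT major, SUM(gpa) as val
FROM students
GROUP BY major
ORDER BY val DESC
LIMIT 1

Result: History with sum(gpa) = 21.40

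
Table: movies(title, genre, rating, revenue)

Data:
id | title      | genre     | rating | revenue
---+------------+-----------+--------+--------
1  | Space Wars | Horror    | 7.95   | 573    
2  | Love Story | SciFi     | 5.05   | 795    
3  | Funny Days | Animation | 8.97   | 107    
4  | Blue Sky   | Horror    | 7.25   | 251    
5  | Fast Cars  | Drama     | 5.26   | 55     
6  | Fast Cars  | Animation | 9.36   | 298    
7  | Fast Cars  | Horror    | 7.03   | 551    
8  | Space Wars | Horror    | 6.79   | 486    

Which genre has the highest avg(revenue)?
SELECT genre, AVG(revenue) as val
FROM movies
GROUP BY genre
ORDER BY val DESC
LIMIT 1

Result: SciFi with avg(revenue) = 795.00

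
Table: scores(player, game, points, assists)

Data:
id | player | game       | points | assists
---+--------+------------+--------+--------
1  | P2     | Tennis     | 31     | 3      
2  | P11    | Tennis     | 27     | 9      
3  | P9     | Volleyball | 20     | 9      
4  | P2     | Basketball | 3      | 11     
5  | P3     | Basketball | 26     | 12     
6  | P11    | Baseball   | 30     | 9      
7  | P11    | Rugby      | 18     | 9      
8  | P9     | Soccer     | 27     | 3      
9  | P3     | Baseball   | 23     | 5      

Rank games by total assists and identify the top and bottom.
SELECT game, SUM(assists)
FROM scores
GROUP BY game
ORDER BY SUM(assists)

All groups:
  Soccer: 3
  Rugby: 9
  Volleyball: 9
  Tennis: 12
  Baseball: 14
  Basketball: 23

Highest: Basketball (23)
Lowest: Soccer (3)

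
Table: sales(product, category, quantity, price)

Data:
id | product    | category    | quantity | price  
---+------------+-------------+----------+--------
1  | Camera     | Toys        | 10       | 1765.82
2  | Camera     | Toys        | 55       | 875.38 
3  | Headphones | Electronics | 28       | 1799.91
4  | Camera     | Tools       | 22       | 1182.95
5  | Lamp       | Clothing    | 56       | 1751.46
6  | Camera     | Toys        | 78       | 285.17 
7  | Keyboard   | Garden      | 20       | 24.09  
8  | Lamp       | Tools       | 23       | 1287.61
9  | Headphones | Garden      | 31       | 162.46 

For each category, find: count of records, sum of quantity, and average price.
SELECT category,
       COUNT(*) as cnt,
       SUM(quantity) as total_quantity,
       AVG(price) as avg_price
FROM sales
GROUP BY category

Result:
  Clothing: 1 records, 56 total quantity, 1751.46 avg price
  Electronics: 1 records, 28 total quantity, 1799.91 avg price
  Garden: 2 records, 51 total quantity, 93.28 avg price
  Tools: 2 records, 45 total quantity, 1235.28 avg price
  Toys: 3 records, 143 total quantity, 975.46 avg price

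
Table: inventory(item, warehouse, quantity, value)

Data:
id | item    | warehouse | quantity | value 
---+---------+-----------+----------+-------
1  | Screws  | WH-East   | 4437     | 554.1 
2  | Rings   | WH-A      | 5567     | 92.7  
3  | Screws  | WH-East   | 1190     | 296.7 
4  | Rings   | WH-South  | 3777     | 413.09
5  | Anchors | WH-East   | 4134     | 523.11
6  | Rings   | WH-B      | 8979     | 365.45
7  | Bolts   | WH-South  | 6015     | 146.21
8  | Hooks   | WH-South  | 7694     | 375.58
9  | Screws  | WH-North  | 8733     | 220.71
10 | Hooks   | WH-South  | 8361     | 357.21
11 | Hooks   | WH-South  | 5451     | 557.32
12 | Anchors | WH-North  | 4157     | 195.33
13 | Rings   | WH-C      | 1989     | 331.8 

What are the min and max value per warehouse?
SELECT warehouse, MIN(value), MAX(value)
FROM inventory
GROUP BY warehouse

Result:
  WH-A: min=92.70, max=92.70
  WH-B: min=365.45, max=365.45
  WH-C: min=331.80, max=331.80
  WH-East: min=296.70, max=554.10
  WH-North: min=195.33, max=220.71
  WH-South: min=146.21, max=557.32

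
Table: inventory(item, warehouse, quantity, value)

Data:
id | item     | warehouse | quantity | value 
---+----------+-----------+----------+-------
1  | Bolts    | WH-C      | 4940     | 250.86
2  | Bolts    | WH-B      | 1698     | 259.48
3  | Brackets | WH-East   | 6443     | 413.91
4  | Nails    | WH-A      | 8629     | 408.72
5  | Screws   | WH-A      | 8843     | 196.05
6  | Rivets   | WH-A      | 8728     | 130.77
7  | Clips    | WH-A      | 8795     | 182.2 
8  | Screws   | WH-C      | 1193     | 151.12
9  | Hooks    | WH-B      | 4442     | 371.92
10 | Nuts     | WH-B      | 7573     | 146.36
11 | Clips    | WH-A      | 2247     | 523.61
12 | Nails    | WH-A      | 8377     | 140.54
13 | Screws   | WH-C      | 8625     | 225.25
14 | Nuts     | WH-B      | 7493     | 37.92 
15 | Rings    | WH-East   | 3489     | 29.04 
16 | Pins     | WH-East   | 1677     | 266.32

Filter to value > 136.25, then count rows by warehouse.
SELECT warehouse, COUNT(*)
FROM inventory
WHERE value > 136.25
GROUP BY warehouse

Note: WHERE filters rows before grouping.

Result:
  WH-A: 5
  WH-B: 3
  WH-C: 3
  WH-East: 2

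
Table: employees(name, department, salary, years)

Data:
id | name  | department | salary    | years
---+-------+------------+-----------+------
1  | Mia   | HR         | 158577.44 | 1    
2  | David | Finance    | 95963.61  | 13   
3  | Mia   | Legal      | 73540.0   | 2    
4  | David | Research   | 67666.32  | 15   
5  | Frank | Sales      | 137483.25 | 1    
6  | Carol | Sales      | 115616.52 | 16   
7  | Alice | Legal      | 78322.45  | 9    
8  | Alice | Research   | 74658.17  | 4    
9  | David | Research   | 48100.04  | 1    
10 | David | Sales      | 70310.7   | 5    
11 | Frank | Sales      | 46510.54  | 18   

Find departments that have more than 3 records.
SELECT department, COUNT(*) as cnt
FROM employees
GROUP BY department
HAVING COUNT(*) > 3

Result:
  Sales: 4

Note: HAVING filters groups after aggregation, WHERE filters rows before.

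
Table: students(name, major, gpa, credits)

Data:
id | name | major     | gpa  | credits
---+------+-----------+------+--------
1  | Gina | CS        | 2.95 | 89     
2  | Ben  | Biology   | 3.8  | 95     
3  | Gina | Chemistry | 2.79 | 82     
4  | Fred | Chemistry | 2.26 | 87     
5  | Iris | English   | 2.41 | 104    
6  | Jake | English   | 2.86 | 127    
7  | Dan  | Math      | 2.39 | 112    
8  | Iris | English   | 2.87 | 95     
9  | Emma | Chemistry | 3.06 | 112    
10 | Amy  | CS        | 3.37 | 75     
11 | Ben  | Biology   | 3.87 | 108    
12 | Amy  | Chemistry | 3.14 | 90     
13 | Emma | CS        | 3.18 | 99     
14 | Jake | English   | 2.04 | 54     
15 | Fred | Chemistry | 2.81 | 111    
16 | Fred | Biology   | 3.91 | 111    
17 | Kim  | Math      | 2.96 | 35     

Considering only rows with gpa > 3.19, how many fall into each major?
SELECT major, COUNT(*)
FROM students
WHERE gpa > 3.19
GROUP BY major

Note: WHERE filters rows before grouping.

Result:
  Biology: 3
  CS: 1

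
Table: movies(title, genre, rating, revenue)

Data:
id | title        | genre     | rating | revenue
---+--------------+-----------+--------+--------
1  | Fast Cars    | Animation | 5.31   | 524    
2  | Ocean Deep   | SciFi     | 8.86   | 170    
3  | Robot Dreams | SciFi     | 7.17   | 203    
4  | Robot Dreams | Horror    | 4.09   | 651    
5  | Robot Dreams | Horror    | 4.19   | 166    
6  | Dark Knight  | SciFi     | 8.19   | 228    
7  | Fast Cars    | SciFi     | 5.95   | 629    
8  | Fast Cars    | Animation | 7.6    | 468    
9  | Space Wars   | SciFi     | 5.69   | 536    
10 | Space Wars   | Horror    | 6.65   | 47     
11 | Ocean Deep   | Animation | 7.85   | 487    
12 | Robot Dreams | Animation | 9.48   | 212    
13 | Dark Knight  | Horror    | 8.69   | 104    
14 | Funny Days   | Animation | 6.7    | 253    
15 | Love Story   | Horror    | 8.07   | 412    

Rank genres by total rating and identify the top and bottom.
SELECT genre, SUM(rating)
FROM movies
GROUP BY genre
ORDER BY SUM(rating)

All groups:
  Horror: 31.69
  SciFi: 35.86
  Animation: 36.94

Highest: Animation (36.94)
Lowest: Horror (31.69)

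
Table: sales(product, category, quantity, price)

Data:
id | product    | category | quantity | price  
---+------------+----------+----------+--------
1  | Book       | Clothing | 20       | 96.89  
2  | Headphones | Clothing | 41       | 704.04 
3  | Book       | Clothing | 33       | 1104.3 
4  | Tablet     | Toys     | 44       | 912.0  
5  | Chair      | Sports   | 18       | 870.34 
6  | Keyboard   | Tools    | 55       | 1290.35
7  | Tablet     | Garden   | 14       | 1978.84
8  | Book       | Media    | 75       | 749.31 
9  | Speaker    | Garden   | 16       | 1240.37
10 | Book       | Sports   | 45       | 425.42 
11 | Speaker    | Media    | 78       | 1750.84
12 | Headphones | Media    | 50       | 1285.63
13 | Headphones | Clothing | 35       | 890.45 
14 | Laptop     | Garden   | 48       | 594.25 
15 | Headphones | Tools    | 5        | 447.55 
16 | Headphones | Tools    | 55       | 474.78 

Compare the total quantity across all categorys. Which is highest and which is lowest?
SELECT category, SUM(quantity)
FROM sales
GROUP BY category
ORDER BY SUM(quantity)

All groups:
  Toys: 44
  Sports: 63
  Garden: 78
  Tools: 115
  Clothing: 129
  Media: 203

Highest: Media (203)
Lowest: Toys (44)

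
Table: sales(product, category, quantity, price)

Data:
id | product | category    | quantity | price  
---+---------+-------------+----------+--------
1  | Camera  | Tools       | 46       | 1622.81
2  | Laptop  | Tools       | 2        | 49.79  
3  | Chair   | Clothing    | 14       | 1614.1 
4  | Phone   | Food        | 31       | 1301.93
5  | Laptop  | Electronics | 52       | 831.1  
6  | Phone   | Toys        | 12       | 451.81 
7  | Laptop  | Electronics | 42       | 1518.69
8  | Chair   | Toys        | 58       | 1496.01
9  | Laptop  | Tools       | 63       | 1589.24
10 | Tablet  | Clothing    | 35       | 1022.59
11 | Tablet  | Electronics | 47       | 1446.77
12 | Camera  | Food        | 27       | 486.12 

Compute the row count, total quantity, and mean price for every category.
SELECT category,
       COUNT(*) as cnt,
       SUM(quantity) as total_quantity,
       AVG(price) as avg_price
FROM sales
GROUP BY category

Result:
  Clothing: 2 records, 49 total quantity, 1318.35 avg price
  Electronics: 3 records, 141 total quantity, 1265.52 avg price
  Food: 2 records, 58 total quantity, 894.03 avg price
  Tools: 3 records, 111 total quantity, 1087.28 avg price
  Toys: 2 records, 70 total quantity, 973.91 avg price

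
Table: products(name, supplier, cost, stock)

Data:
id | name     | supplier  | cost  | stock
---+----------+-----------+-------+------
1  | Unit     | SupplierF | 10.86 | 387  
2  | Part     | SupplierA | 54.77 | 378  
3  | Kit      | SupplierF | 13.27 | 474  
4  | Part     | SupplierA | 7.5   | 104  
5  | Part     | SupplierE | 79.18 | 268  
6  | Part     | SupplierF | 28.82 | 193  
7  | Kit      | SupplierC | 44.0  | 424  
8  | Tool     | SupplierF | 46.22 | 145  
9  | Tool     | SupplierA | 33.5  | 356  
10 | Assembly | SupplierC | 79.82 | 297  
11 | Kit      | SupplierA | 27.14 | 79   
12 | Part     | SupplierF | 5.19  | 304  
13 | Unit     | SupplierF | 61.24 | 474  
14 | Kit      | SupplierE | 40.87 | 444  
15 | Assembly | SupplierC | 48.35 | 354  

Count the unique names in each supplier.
SELECT supplier, COUNT(DISTINCT name)
FROM products
GROUP BY supplier

Result:
  SupplierA: 3 distinct
  SupplierC: 2 distinct
  SupplierE: 2 distinct
  SupplierF: 4 distinct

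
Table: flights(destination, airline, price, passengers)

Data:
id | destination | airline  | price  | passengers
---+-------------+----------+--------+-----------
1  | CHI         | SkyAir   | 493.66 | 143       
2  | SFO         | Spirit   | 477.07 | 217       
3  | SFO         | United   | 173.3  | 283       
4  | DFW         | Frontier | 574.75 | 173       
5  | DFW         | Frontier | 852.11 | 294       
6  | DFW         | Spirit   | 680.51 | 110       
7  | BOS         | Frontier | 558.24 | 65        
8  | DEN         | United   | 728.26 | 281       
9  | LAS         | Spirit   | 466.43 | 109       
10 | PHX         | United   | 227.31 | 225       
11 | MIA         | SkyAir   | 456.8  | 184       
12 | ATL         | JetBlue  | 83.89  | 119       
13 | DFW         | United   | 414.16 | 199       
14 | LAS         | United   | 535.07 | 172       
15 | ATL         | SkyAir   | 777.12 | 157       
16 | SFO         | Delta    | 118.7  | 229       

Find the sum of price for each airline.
SELECT airline, SUM(price) as result
FROM flights
GROUP BY airline

Result:
  Delta: 118.70
  Frontier: 1985.10
  JetBlue: 83.89
  SkyAir: 1727.58
  Spirit: 1624.01
  United: 2078.10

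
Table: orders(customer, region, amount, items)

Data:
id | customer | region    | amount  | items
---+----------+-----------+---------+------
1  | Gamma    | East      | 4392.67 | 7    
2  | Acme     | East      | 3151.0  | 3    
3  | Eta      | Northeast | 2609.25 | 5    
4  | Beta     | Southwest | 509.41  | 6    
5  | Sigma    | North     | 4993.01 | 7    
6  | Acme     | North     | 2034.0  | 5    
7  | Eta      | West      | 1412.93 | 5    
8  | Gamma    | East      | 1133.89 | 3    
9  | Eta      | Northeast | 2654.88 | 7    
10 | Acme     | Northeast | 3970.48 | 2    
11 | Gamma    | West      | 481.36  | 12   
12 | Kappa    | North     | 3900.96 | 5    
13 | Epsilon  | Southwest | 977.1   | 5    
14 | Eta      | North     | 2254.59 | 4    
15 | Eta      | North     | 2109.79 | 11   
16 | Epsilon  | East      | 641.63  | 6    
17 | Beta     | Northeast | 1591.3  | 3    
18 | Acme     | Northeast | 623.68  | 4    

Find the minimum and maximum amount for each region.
SELECT region, MIN(amount), MAX(amount)
FROM orders
GROUP BY region

Result:
  East: min=641.63, max=4392.67
  North: min=2034.00, max=4993.01
  Northeast: min=623.68, max=3970.48
  Southwest: min=509.41, max=977.10
  West: min=481.36, max=1412.93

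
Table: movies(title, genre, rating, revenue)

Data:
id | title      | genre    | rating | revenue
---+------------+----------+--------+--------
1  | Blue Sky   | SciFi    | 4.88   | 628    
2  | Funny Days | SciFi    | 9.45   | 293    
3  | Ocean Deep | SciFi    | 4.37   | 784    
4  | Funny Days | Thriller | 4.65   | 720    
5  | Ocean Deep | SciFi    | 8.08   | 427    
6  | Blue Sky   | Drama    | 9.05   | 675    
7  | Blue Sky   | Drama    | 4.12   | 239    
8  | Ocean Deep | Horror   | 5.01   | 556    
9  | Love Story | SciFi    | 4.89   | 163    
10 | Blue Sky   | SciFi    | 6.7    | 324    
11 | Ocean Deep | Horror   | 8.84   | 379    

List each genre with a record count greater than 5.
SELECT genre, COUNT(*) as cnt
FROM movies
GROUP BY genre
HAVING COUNT(*) > 5

Result:
  SciFi: 6

Note: HAVING filters groups after aggregation, WHERE filters rows before.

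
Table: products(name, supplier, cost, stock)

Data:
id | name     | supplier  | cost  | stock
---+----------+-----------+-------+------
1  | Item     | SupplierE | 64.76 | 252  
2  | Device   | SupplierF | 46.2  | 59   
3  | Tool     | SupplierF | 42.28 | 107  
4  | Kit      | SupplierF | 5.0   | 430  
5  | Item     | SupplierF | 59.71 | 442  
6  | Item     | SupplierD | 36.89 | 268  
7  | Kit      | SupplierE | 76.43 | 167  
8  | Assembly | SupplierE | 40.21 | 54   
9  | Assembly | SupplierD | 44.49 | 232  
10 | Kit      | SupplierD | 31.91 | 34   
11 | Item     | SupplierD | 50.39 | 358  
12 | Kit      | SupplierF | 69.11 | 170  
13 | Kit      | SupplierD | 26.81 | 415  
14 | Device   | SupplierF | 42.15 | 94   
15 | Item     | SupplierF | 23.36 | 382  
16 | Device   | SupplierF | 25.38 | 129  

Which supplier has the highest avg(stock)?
SELECT supplier, AVG(stock) as val
FROM products
GROUP BY supplier
ORDER BY val DESC
LIMIT 1

Result: SupplierD with avg(stock) = 261.40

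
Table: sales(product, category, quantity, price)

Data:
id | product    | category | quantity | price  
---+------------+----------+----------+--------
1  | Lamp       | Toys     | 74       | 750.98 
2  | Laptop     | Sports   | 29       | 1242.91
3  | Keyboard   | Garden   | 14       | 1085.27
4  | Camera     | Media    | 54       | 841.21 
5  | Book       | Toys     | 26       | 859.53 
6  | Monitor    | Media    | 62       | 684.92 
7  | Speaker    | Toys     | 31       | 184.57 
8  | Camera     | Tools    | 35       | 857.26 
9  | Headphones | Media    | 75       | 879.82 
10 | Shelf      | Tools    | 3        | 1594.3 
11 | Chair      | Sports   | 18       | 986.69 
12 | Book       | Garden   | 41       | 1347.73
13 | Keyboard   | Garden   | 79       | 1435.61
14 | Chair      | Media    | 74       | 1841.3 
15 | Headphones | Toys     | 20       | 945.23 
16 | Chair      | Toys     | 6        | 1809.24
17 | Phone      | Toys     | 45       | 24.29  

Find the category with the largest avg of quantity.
SELECT category, AVG(quantity) as val
FROM sales
GROUP BY category
ORDER BY val DESC
LIMIT 1

Result: Media with avg(quantity) = 66.25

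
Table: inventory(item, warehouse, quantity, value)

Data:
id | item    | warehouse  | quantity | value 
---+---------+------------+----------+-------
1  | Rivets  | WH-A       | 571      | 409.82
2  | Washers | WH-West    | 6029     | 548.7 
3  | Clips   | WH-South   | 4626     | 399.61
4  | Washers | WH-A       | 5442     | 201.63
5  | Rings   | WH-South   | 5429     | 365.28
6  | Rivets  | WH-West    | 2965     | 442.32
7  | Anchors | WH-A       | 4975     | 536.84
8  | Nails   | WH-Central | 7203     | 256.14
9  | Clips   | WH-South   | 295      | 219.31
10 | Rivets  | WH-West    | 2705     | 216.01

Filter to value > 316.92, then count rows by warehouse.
SELECT warehouse, COUNT(*)
FROM inventory
WHERE value > 316.92
GROUP BY warehouse

Note: WHERE filters rows before grouping.

Result:
  WH-A: 2
  WH-South: 2
  WH-West: 2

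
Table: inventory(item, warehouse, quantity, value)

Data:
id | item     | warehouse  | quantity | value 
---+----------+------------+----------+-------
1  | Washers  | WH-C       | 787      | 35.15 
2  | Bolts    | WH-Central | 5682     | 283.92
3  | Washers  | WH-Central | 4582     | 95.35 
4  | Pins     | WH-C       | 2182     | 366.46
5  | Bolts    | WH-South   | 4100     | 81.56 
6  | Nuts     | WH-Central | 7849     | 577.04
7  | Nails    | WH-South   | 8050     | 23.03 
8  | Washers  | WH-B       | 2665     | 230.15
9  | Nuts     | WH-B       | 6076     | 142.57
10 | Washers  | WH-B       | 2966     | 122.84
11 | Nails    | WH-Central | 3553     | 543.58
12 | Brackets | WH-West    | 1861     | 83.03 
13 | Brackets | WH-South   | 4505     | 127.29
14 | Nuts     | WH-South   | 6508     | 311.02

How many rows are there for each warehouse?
SELECT warehouse, COUNT(*) as count
FROM inventory
GROUP BY warehouse

Result:
  WH-B: 3
  WH-C: 2
  WH-Central: 4
  WH-South: 4
  WH-West: 1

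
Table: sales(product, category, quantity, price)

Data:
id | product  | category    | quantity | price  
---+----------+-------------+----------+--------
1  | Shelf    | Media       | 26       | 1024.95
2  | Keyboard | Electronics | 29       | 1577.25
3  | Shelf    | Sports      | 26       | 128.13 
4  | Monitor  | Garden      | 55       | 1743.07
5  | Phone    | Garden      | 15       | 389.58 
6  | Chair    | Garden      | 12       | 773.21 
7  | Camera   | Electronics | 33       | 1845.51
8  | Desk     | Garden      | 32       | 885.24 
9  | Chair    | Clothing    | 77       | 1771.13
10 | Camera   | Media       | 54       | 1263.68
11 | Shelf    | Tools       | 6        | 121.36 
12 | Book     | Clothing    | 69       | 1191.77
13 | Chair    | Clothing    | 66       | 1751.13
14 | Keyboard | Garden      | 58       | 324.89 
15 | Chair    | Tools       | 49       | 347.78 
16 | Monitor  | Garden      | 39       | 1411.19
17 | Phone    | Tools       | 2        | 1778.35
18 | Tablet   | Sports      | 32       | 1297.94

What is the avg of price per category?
SELECT category, AVG(price) as result
FROM sales
GROUP BY category

Result:
  Clothing: 1571.34
  Electronics: 1711.38
  Garden: 921.20
  Media: 1144.32
  Sports: 713.04
  Tools: 749.16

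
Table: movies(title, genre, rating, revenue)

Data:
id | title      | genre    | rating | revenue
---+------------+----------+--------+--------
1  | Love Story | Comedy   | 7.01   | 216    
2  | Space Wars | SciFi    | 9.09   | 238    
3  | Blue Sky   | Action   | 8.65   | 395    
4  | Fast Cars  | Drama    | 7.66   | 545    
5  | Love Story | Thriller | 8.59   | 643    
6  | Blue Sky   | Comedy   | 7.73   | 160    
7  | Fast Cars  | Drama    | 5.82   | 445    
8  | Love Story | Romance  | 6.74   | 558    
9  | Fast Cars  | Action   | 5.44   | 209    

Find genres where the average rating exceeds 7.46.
SELECT genre, AVG(rating)
FROM movies
GROUP BY genre
HAVING AVG(rating) > 7.46

Result:
  SciFi: avg=9.09
  Thriller: avg=8.59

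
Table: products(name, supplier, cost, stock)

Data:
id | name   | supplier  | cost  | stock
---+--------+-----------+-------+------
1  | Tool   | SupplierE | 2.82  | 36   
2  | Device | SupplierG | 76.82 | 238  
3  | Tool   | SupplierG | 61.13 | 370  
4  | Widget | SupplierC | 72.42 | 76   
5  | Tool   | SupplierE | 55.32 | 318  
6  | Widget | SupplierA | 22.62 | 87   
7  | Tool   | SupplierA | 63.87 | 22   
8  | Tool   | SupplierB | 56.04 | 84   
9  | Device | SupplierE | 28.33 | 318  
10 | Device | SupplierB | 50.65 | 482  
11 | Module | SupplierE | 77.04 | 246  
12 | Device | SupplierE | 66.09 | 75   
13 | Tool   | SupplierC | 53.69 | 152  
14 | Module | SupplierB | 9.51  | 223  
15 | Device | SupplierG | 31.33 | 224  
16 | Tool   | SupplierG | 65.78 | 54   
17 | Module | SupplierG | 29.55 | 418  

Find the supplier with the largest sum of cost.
SELECT supplier, SUM(cost) as val
FROM products
GROUP BY supplier
ORDER BY val DESC
LIMIT 1

Result: SupplierG with sum(cost) = 264.61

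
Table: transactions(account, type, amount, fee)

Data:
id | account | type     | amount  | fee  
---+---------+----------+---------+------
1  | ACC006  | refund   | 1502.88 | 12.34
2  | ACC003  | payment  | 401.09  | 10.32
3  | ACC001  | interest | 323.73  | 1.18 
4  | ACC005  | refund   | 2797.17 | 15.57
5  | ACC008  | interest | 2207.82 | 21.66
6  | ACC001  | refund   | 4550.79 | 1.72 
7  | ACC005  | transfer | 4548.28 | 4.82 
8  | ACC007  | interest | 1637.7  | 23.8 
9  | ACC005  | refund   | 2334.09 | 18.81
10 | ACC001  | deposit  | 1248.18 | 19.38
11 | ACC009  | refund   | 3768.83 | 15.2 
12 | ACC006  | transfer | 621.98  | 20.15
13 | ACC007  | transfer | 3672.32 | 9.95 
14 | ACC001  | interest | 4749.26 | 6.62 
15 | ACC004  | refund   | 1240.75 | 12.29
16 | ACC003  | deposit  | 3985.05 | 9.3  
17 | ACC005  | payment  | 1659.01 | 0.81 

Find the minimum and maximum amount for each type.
SELECT type, MIN(amount), MAX(amount)
FROM transactions
GROUP BY type

Result:
  deposit: min=1248.18, max=3985.05
  interest: min=323.73, max=4749.26
  payment: min=401.09, max=1659.01
  refund: min=1240.75, max=4550.79
  transfer: min=621.98, max=4548.28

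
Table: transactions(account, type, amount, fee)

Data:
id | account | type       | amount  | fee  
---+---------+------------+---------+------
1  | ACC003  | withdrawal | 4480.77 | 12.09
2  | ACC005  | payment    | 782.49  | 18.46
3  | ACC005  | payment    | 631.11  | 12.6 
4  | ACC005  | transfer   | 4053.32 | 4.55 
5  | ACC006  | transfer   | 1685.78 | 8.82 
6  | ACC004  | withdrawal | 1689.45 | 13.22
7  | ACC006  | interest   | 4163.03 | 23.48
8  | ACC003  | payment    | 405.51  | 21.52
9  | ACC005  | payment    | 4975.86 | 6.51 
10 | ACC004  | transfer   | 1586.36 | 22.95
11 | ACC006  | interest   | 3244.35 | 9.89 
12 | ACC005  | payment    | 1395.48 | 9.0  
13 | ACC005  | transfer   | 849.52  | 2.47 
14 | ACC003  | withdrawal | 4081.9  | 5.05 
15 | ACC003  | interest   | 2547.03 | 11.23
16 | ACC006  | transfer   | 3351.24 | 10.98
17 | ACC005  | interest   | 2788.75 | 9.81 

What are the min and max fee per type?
SELECT type, MIN(fee), MAX(fee)
FROM transactions
GROUP BY type

Result:
  interest: min=9.81, max=23.48
  payment: min=6.51, max=21.52
  transfer: min=2.47, max=22.95
  withdrawal: min=5.05, max=13.22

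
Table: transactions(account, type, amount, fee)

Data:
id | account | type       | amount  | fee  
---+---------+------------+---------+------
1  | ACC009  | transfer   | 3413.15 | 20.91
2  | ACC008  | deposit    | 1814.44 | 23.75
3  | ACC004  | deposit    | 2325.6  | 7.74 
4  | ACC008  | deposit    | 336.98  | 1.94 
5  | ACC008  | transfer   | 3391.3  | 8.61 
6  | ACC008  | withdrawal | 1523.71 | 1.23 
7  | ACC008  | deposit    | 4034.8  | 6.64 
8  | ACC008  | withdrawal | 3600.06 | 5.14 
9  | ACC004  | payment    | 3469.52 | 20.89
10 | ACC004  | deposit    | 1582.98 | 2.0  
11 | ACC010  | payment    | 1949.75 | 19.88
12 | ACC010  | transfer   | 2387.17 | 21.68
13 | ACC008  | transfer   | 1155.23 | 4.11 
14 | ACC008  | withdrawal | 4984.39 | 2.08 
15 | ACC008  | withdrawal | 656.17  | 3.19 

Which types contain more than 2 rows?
SELECT type, COUNT(*) as cnt
FROM transactions
GROUP BY type
HAVING COUNT(*) > 2

Result:
  deposit: 5
  transfer: 4
  withdrawal: 4

Note: HAVING filters groups after aggregation, WHERE filters rows before.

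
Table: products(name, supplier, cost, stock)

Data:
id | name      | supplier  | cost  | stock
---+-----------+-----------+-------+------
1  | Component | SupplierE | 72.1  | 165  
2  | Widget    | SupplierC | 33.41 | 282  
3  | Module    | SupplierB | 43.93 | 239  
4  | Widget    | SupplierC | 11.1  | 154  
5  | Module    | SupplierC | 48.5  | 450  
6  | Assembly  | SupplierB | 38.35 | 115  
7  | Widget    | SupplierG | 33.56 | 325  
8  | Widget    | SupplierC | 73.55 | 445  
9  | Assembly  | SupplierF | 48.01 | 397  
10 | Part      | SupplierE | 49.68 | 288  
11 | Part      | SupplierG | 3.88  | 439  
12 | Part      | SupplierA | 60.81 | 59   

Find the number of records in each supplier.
SELECT supplier, COUNT(*) as count
FROM products
GROUP BY supplier

Result:
  SupplierA: 1
  SupplierB: 2
  SupplierC: 4
  SupplierE: 2
  SupplierF: 1
  SupplierG: 2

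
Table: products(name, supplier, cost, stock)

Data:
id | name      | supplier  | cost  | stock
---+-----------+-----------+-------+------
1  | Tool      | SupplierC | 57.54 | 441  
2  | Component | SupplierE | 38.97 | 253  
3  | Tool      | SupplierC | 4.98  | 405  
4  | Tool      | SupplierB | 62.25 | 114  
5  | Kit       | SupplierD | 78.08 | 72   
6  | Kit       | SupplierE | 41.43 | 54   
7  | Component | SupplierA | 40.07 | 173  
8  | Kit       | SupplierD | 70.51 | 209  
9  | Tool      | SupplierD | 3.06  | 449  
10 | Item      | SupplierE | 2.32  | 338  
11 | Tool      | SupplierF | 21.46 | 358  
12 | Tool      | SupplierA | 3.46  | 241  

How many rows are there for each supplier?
SELECT supplier, COUNT(*) as count
FROM products
GROUP BY supplier

Result:
  SupplierA: 2
  SupplierB: 1
  SupplierC: 2
  SupplierD: 3
  SupplierE: 3
  SupplierF: 1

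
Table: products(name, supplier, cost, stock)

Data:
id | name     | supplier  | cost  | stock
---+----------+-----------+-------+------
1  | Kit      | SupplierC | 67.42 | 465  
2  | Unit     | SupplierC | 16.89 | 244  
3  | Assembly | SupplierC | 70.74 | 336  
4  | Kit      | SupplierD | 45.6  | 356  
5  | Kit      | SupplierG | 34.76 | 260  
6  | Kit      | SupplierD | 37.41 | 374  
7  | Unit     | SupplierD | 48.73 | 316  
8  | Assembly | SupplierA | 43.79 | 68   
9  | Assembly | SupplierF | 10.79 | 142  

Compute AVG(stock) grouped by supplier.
SELECT supplier, AVG(stock) as result
FROM products
GROUP BY supplier

Result:
  SupplierA: 68.00
  SupplierC: 348.33
  SupplierD: 348.67
  SupplierF: 142.00
  SupplierG: 260.00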